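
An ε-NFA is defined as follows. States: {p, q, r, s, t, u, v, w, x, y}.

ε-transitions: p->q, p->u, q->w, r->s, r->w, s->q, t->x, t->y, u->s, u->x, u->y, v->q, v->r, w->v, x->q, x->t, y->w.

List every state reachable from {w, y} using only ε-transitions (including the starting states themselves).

Start with {w, y}.
From w via ε: add v.
From v via ε: add q, r.
From r via ε: add s.
No new states can be added; the closed set is {q, r, s, v, w, y}.

{q, r, s, v, w, y}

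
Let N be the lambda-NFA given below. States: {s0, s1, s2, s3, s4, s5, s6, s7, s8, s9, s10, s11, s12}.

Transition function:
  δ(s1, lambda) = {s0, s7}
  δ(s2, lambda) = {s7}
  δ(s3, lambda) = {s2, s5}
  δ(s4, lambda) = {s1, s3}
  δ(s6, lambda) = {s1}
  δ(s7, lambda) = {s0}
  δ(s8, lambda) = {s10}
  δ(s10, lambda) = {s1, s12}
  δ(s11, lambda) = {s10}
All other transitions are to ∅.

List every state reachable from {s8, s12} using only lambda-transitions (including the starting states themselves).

Start with {s8, s12}.
From s8 via lambda: add s10.
From s10 via lambda: add s1.
From s1 via lambda: add s0, s7.
No new states can be added; the closed set is {s0, s1, s7, s8, s10, s12}.

{s0, s1, s7, s8, s10, s12}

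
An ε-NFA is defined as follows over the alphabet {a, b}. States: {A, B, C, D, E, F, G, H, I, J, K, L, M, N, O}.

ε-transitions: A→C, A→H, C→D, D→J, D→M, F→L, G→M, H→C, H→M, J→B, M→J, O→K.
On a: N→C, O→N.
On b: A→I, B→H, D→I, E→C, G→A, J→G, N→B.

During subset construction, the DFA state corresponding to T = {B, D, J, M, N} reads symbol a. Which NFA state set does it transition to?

{B, C, D, J, M}

N on a → {C}.
No a-transition from B, D, J, M.
Union after reading a: {C}.
Now take the ε-closure:
From C via ε: add D.
From D via ε: add J, M.
From J via ε: add B.
No new states can be added; the closed set is {B, C, D, J, M}.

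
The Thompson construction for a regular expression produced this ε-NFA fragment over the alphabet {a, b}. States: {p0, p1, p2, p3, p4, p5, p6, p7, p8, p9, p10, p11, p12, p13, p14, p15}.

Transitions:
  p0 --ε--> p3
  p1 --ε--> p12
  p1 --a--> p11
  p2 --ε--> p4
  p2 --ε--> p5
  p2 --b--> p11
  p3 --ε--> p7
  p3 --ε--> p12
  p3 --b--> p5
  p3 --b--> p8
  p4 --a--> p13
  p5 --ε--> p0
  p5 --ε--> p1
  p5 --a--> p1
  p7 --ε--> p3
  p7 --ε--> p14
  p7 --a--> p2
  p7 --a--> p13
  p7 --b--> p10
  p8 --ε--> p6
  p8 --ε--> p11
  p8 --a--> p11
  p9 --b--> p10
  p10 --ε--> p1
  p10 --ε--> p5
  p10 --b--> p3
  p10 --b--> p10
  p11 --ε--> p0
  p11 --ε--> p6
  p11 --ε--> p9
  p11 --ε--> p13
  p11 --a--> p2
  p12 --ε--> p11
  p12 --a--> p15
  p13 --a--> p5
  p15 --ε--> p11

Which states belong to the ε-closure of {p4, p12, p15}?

{p0, p3, p4, p6, p7, p9, p11, p12, p13, p14, p15}

Start with {p4, p12, p15}.
From p12 via ε: add p11.
From p11 via ε: add p0, p6, p9, p13.
From p0 via ε: add p3.
From p3 via ε: add p7.
From p7 via ε: add p14.
No new states can be added; the closed set is {p0, p3, p4, p6, p7, p9, p11, p12, p13, p14, p15}.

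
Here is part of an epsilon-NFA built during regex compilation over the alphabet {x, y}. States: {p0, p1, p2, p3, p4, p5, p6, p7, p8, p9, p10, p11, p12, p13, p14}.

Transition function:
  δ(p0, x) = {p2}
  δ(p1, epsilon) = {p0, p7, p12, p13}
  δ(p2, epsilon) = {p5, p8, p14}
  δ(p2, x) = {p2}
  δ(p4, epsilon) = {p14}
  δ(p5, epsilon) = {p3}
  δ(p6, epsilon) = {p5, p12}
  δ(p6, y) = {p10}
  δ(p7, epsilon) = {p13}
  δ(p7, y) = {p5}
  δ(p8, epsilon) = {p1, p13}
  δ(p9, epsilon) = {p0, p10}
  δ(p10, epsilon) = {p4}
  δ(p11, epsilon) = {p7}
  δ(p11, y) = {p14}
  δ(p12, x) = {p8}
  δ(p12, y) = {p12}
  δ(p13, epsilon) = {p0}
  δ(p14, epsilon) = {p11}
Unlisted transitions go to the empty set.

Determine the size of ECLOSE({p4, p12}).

7

Start with {p4, p12}.
From p4 via epsilon: add p14.
From p14 via epsilon: add p11.
From p11 via epsilon: add p7.
From p7 via epsilon: add p13.
From p13 via epsilon: add p0.
epsilon-closure = {p0, p4, p7, p11, p12, p13, p14}, which has 7 states.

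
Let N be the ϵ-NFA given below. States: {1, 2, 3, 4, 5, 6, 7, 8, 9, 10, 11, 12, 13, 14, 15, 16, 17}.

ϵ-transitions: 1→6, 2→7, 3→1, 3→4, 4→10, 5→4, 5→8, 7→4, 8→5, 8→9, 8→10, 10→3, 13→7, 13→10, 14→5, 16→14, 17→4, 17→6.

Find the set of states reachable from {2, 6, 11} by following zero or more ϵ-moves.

Start with {2, 6, 11}.
From 2 via ϵ: add 7.
From 7 via ϵ: add 4.
From 4 via ϵ: add 10.
From 10 via ϵ: add 3.
From 3 via ϵ: add 1.
No new states can be added; the closed set is {1, 2, 3, 4, 6, 7, 10, 11}.

{1, 2, 3, 4, 6, 7, 10, 11}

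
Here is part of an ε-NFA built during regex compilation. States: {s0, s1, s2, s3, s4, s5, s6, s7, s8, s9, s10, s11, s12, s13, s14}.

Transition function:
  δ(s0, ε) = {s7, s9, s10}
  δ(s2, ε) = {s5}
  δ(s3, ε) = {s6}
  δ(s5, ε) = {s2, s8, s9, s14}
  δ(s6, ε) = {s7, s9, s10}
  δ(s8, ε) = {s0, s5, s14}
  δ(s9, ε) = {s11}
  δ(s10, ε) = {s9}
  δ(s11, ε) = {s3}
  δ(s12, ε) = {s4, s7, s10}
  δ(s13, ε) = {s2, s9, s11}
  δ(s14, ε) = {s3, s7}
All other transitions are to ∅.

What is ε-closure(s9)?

{s3, s6, s7, s9, s10, s11}

Start with {s9}.
From s9 via ε: add s11.
From s11 via ε: add s3.
From s3 via ε: add s6.
From s6 via ε: add s7, s10.
No new states can be added; the closed set is {s3, s6, s7, s9, s10, s11}.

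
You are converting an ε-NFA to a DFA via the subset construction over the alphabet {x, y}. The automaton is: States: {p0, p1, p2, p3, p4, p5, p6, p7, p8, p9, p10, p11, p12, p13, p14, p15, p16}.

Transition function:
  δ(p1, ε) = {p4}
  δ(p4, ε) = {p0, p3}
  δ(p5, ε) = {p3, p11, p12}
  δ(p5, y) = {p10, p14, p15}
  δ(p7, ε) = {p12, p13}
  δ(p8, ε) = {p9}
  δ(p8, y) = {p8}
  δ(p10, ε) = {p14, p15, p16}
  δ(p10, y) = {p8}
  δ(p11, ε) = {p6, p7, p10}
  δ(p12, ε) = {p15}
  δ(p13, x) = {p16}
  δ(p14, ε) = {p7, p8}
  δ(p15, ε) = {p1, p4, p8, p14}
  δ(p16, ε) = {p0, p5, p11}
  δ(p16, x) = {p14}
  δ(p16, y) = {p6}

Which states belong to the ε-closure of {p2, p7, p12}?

Start with {p2, p7, p12}.
From p7 via ε: add p13.
From p12 via ε: add p15.
From p15 via ε: add p1, p4, p8, p14.
From p4 via ε: add p0, p3.
From p8 via ε: add p9.
No new states can be added; the closed set is {p0, p1, p2, p3, p4, p7, p8, p9, p12, p13, p14, p15}.

{p0, p1, p2, p3, p4, p7, p8, p9, p12, p13, p14, p15}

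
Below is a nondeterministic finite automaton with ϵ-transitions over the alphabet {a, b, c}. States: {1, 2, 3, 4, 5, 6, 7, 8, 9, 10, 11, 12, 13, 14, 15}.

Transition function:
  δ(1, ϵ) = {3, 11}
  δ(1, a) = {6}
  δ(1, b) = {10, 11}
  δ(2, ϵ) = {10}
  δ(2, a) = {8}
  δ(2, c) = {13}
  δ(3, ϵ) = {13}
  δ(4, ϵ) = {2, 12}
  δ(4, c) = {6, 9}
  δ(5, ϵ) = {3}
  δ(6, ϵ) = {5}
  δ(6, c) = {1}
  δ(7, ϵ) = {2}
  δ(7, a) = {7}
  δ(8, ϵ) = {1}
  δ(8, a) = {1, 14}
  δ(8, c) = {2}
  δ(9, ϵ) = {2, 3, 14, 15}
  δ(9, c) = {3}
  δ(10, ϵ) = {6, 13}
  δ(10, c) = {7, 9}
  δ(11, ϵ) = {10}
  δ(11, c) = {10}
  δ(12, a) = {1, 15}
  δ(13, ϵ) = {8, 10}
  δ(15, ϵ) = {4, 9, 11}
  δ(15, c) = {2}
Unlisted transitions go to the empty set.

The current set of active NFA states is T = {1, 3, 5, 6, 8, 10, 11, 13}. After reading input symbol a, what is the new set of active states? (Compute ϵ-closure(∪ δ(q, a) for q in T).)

{1, 3, 5, 6, 8, 10, 11, 13, 14}

1 on a → {6}.
8 on a → {1, 14}.
No a-transition from 3, 5, 6, 10, 11, 13.
Union after reading a: {1, 6, 14}.
Now take the ϵ-closure:
From 1 via ϵ: add 3, 11.
From 6 via ϵ: add 5.
From 3 via ϵ: add 13.
From 11 via ϵ: add 10.
From 13 via ϵ: add 8.
No new states can be added; the closed set is {1, 3, 5, 6, 8, 10, 11, 13, 14}.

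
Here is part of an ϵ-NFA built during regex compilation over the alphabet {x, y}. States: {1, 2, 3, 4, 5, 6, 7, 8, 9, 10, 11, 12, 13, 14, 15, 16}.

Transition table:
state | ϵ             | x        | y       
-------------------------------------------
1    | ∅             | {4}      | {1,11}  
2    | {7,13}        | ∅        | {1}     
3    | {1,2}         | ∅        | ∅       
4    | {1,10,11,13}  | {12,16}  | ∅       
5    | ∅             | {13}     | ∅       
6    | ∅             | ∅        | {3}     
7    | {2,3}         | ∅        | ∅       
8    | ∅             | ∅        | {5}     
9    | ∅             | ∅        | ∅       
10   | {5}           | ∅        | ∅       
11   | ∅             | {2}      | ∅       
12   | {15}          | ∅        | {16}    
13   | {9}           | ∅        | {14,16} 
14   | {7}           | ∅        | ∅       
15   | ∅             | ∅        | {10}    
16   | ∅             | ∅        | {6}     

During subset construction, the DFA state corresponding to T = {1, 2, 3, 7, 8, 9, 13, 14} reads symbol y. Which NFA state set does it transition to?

1 on y → {1, 11}.
2 on y → {1}.
8 on y → {5}.
13 on y → {14, 16}.
No y-transition from 3, 7, 9, 14.
Union after reading y: {1, 5, 11, 14, 16}.
Now take the ϵ-closure:
From 14 via ϵ: add 7.
From 7 via ϵ: add 2, 3.
From 2 via ϵ: add 13.
From 13 via ϵ: add 9.
No new states can be added; the closed set is {1, 2, 3, 5, 7, 9, 11, 13, 14, 16}.

{1, 2, 3, 5, 7, 9, 11, 13, 14, 16}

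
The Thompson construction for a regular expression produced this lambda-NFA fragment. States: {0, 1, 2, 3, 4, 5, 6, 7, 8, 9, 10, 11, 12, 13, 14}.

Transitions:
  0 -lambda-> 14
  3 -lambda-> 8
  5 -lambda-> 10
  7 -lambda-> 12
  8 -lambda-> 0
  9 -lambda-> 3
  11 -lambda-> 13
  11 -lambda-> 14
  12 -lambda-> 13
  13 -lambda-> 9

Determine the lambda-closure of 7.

Start with {7}.
From 7 via lambda: add 12.
From 12 via lambda: add 13.
From 13 via lambda: add 9.
From 9 via lambda: add 3.
From 3 via lambda: add 8.
From 8 via lambda: add 0.
From 0 via lambda: add 14.
No new states can be added; the closed set is {0, 3, 7, 8, 9, 12, 13, 14}.

{0, 3, 7, 8, 9, 12, 13, 14}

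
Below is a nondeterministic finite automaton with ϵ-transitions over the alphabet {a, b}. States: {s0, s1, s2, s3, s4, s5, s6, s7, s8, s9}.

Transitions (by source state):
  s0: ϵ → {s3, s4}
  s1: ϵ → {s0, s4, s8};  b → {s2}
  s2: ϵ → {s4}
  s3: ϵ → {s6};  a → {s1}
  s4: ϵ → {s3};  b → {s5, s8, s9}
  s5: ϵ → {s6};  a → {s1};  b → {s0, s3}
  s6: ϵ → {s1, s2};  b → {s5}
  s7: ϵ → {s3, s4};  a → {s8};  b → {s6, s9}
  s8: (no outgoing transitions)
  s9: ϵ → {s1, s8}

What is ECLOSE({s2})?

{s0, s1, s2, s3, s4, s6, s8}

Start with {s2}.
From s2 via ϵ: add s4.
From s4 via ϵ: add s3.
From s3 via ϵ: add s6.
From s6 via ϵ: add s1.
From s1 via ϵ: add s0, s8.
No new states can be added; the closed set is {s0, s1, s2, s3, s4, s6, s8}.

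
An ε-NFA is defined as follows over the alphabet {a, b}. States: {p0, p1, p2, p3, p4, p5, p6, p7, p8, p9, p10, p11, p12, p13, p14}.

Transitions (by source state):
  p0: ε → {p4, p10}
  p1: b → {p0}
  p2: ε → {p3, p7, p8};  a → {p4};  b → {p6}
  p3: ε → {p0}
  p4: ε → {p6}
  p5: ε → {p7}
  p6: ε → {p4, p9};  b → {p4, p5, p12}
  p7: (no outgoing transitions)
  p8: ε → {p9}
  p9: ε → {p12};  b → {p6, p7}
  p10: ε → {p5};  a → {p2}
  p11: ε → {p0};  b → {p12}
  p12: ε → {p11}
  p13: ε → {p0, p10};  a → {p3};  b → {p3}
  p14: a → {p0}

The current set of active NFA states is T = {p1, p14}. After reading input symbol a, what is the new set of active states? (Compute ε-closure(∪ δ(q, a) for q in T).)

{p0, p4, p5, p6, p7, p9, p10, p11, p12}

p14 on a → {p0}.
No a-transition from p1.
Union after reading a: {p0}.
Now take the ε-closure:
From p0 via ε: add p4, p10.
From p4 via ε: add p6.
From p10 via ε: add p5.
From p5 via ε: add p7.
From p6 via ε: add p9.
From p9 via ε: add p12.
From p12 via ε: add p11.
No new states can be added; the closed set is {p0, p4, p5, p6, p7, p9, p10, p11, p12}.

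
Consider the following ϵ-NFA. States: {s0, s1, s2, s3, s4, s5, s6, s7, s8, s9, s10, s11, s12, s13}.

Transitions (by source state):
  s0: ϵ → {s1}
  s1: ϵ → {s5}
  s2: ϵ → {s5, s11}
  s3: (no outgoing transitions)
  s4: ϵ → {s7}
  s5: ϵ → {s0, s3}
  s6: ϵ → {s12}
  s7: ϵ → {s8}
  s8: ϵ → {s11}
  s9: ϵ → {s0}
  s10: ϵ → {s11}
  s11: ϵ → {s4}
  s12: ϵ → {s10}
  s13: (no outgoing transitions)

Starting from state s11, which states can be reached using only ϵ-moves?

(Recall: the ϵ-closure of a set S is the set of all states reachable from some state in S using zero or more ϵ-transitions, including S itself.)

{s4, s7, s8, s11}

Start with {s11}.
From s11 via ϵ: add s4.
From s4 via ϵ: add s7.
From s7 via ϵ: add s8.
No new states can be added; the closed set is {s4, s7, s8, s11}.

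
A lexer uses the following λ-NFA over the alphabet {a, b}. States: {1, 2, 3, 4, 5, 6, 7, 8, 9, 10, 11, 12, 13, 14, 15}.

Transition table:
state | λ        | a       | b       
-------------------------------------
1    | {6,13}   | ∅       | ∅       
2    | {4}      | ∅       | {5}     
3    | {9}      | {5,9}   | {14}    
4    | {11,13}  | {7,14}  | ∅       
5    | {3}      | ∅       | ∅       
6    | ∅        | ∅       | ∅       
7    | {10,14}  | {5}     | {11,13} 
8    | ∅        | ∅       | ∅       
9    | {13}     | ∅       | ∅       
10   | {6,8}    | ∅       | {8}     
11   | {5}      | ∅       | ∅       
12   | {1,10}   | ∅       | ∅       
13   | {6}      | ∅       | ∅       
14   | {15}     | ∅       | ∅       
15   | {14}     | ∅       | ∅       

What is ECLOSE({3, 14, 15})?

Start with {3, 14, 15}.
From 3 via λ: add 9.
From 9 via λ: add 13.
From 13 via λ: add 6.
No new states can be added; the closed set is {3, 6, 9, 13, 14, 15}.

{3, 6, 9, 13, 14, 15}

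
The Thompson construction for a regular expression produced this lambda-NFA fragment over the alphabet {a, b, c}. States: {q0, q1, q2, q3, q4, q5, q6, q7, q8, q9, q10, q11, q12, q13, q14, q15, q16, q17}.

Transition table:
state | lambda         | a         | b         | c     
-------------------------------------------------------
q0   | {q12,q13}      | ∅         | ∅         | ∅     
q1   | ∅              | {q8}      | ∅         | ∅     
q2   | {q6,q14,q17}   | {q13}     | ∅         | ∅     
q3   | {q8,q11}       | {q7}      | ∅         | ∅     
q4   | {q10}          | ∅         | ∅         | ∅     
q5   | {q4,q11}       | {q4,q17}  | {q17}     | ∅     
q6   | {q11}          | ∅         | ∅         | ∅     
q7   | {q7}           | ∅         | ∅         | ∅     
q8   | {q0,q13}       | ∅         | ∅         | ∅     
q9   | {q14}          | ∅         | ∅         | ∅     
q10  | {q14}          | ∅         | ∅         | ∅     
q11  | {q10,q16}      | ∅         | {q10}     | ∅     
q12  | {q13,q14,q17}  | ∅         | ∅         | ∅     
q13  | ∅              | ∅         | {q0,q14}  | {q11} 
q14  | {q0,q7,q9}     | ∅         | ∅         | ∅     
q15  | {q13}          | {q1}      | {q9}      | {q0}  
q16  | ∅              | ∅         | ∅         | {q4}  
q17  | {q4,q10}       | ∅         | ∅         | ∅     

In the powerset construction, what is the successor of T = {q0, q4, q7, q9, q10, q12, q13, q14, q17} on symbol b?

q13 on b → {q0, q14}.
No b-transition from q0, q4, q7, q9, q10, q12, q14, q17.
Union after reading b: {q0, q14}.
Now take the lambda-closure:
From q0 via lambda: add q12, q13.
From q14 via lambda: add q7, q9.
From q12 via lambda: add q17.
From q17 via lambda: add q4, q10.
No new states can be added; the closed set is {q0, q4, q7, q9, q10, q12, q13, q14, q17}.

{q0, q4, q7, q9, q10, q12, q13, q14, q17}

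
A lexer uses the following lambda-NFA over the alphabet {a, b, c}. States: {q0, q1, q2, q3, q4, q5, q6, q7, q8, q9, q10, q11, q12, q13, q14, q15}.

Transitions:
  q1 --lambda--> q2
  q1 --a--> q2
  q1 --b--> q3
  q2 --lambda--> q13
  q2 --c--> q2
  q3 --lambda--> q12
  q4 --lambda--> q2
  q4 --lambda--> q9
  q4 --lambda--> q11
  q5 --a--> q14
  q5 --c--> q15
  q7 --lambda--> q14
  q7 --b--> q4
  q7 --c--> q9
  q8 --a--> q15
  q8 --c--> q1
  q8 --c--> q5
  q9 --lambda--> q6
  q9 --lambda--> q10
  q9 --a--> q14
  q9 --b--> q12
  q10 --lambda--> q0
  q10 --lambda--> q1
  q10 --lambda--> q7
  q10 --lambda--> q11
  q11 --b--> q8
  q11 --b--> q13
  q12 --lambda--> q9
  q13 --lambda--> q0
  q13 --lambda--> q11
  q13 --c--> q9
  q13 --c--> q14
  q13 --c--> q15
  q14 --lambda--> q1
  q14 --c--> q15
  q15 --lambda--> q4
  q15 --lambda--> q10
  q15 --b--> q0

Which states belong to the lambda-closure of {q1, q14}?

Start with {q1, q14}.
From q1 via lambda: add q2.
From q2 via lambda: add q13.
From q13 via lambda: add q0, q11.
No new states can be added; the closed set is {q0, q1, q2, q11, q13, q14}.

{q0, q1, q2, q11, q13, q14}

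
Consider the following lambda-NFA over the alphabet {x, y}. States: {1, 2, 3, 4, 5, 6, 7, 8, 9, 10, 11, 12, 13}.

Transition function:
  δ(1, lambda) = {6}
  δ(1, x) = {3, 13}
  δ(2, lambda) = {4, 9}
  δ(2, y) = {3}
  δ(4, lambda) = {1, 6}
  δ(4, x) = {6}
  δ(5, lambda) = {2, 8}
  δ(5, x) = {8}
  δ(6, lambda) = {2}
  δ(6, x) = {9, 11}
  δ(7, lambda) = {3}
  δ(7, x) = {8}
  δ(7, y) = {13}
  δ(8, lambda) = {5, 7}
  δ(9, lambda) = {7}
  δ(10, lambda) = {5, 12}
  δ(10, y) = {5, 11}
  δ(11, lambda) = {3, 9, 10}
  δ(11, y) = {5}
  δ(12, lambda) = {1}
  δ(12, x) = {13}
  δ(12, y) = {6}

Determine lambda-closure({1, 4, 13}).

{1, 2, 3, 4, 6, 7, 9, 13}

Start with {1, 4, 13}.
From 1 via lambda: add 6.
From 6 via lambda: add 2.
From 2 via lambda: add 9.
From 9 via lambda: add 7.
From 7 via lambda: add 3.
No new states can be added; the closed set is {1, 2, 3, 4, 6, 7, 9, 13}.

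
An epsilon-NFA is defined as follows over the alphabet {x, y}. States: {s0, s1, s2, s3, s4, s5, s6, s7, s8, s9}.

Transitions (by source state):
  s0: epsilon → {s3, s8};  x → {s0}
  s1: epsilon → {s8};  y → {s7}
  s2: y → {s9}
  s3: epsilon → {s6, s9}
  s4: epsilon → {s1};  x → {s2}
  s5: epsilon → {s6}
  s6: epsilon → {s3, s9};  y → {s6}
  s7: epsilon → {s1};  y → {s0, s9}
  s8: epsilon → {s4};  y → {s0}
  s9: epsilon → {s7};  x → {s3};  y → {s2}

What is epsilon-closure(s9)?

Start with {s9}.
From s9 via epsilon: add s7.
From s7 via epsilon: add s1.
From s1 via epsilon: add s8.
From s8 via epsilon: add s4.
No new states can be added; the closed set is {s1, s4, s7, s8, s9}.

{s1, s4, s7, s8, s9}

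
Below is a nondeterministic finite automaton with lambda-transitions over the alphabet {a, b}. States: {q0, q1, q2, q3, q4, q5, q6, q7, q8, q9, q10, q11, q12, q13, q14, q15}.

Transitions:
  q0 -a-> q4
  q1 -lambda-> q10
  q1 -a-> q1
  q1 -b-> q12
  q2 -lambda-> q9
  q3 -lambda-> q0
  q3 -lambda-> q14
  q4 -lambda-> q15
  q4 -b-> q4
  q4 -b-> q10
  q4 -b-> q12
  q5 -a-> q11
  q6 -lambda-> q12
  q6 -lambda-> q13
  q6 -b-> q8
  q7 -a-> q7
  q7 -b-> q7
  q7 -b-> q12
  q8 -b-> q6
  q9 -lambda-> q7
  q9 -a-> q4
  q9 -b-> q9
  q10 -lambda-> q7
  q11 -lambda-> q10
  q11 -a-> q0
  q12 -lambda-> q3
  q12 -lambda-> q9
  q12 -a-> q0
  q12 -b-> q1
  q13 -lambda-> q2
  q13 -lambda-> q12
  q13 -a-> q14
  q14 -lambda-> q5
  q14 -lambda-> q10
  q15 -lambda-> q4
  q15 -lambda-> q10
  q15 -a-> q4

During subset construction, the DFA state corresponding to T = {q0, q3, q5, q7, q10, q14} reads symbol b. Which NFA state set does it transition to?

{q0, q3, q5, q7, q9, q10, q12, q14}

q7 on b → {q7, q12}.
No b-transition from q0, q3, q5, q10, q14.
Union after reading b: {q7, q12}.
Now take the lambda-closure:
From q12 via lambda: add q3, q9.
From q3 via lambda: add q0, q14.
From q14 via lambda: add q5, q10.
No new states can be added; the closed set is {q0, q3, q5, q7, q9, q10, q12, q14}.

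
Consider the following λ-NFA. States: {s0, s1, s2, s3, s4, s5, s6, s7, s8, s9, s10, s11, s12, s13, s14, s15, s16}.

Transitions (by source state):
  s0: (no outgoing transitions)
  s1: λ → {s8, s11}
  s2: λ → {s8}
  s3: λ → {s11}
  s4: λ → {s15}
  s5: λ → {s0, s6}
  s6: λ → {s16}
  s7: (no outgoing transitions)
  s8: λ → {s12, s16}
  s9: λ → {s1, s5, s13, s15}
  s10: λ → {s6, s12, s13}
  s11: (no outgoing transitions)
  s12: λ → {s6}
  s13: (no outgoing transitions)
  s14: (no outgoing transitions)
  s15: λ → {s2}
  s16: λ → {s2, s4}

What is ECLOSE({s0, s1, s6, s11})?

{s0, s1, s2, s4, s6, s8, s11, s12, s15, s16}

Start with {s0, s1, s6, s11}.
From s1 via λ: add s8.
From s6 via λ: add s16.
From s8 via λ: add s12.
From s16 via λ: add s2, s4.
From s4 via λ: add s15.
No new states can be added; the closed set is {s0, s1, s2, s4, s6, s8, s11, s12, s15, s16}.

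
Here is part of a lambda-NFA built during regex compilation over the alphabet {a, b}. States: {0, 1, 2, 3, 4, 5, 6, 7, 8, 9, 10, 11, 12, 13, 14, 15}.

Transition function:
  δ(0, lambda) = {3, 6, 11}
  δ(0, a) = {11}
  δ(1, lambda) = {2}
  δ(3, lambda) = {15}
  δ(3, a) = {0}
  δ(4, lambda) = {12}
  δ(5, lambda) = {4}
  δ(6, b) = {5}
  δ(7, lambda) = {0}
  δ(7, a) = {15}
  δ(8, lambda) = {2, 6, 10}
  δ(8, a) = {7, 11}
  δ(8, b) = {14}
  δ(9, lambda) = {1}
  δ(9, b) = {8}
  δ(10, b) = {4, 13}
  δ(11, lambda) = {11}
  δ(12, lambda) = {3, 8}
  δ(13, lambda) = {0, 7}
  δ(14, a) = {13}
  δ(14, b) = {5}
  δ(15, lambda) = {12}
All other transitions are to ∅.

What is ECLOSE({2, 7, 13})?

{0, 2, 3, 6, 7, 8, 10, 11, 12, 13, 15}

Start with {2, 7, 13}.
From 7 via lambda: add 0.
From 0 via lambda: add 3, 6, 11.
From 3 via lambda: add 15.
From 15 via lambda: add 12.
From 12 via lambda: add 8.
From 8 via lambda: add 10.
No new states can be added; the closed set is {0, 2, 3, 6, 7, 8, 10, 11, 12, 13, 15}.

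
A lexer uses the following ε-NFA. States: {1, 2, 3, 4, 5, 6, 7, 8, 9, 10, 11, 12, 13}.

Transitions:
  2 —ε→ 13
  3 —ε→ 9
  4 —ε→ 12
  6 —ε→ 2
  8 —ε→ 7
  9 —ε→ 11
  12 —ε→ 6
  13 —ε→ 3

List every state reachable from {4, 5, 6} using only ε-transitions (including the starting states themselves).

Start with {4, 5, 6}.
From 4 via ε: add 12.
From 6 via ε: add 2.
From 2 via ε: add 13.
From 13 via ε: add 3.
From 3 via ε: add 9.
From 9 via ε: add 11.
No new states can be added; the closed set is {2, 3, 4, 5, 6, 9, 11, 12, 13}.

{2, 3, 4, 5, 6, 9, 11, 12, 13}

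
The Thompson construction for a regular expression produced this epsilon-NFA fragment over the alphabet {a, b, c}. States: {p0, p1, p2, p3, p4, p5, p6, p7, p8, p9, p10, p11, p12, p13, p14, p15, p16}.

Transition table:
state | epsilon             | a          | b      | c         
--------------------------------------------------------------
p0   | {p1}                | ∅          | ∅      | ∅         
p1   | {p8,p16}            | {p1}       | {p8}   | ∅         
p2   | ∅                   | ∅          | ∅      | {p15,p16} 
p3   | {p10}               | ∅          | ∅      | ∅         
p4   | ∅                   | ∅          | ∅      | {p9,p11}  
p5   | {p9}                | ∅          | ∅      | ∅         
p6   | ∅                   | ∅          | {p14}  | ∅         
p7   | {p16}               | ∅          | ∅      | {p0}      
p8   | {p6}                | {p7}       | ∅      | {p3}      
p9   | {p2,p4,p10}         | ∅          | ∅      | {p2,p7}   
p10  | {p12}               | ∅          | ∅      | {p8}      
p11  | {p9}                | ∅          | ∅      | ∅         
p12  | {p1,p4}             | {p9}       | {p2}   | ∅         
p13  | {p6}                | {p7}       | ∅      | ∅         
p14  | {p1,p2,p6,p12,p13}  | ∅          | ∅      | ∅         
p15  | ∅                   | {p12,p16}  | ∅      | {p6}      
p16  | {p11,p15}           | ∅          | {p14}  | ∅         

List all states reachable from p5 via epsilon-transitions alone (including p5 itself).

Start with {p5}.
From p5 via epsilon: add p9.
From p9 via epsilon: add p2, p4, p10.
From p10 via epsilon: add p12.
From p12 via epsilon: add p1.
From p1 via epsilon: add p8, p16.
From p8 via epsilon: add p6.
From p16 via epsilon: add p11, p15.
No new states can be added; the closed set is {p1, p2, p4, p5, p6, p8, p9, p10, p11, p12, p15, p16}.

{p1, p2, p4, p5, p6, p8, p9, p10, p11, p12, p15, p16}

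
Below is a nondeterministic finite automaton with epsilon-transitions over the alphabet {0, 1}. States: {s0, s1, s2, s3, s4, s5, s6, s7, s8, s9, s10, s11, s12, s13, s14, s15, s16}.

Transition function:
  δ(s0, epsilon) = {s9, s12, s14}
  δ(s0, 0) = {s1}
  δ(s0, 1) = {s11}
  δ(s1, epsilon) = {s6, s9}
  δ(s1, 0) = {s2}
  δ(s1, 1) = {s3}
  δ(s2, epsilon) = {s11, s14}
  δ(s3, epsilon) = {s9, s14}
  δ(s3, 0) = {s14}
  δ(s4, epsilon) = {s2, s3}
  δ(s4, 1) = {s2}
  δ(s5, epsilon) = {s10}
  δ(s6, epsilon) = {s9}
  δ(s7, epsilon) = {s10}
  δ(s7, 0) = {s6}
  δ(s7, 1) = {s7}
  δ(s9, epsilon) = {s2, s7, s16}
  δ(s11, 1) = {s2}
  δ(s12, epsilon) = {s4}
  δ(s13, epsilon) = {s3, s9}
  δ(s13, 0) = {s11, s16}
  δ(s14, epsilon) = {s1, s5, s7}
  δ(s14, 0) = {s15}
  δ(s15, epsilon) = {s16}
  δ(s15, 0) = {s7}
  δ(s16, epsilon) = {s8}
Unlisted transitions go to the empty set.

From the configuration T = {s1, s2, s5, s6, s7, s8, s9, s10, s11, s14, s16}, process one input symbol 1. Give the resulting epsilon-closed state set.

s1 on 1 → {s3}.
s7 on 1 → {s7}.
s11 on 1 → {s2}.
No 1-transition from s2, s5, s6, s8, s9, s10, s14, s16.
Union after reading 1: {s2, s3, s7}.
Now take the epsilon-closure:
From s2 via epsilon: add s11, s14.
From s3 via epsilon: add s9.
From s7 via epsilon: add s10.
From s9 via epsilon: add s16.
From s14 via epsilon: add s1, s5.
From s1 via epsilon: add s6.
From s16 via epsilon: add s8.
No new states can be added; the closed set is {s1, s2, s3, s5, s6, s7, s8, s9, s10, s11, s14, s16}.

{s1, s2, s3, s5, s6, s7, s8, s9, s10, s11, s14, s16}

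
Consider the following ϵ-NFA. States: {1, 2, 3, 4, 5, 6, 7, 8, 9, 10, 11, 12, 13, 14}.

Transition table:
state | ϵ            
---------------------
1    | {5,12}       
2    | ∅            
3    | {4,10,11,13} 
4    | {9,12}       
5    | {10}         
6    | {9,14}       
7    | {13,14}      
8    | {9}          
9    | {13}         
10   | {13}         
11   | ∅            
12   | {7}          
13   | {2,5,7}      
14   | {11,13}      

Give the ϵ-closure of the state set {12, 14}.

{2, 5, 7, 10, 11, 12, 13, 14}

Start with {12, 14}.
From 12 via ϵ: add 7.
From 14 via ϵ: add 11, 13.
From 13 via ϵ: add 2, 5.
From 5 via ϵ: add 10.
No new states can be added; the closed set is {2, 5, 7, 10, 11, 12, 13, 14}.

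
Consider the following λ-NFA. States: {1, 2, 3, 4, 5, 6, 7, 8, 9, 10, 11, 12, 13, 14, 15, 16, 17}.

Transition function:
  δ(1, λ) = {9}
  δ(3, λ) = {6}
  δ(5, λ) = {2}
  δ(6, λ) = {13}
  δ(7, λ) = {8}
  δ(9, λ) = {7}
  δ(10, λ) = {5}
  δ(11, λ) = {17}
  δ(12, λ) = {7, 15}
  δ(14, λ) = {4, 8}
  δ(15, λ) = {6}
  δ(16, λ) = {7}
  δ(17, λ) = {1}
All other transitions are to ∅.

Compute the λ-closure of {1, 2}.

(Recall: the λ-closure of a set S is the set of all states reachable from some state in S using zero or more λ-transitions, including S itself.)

{1, 2, 7, 8, 9}

Start with {1, 2}.
From 1 via λ: add 9.
From 9 via λ: add 7.
From 7 via λ: add 8.
No new states can be added; the closed set is {1, 2, 7, 8, 9}.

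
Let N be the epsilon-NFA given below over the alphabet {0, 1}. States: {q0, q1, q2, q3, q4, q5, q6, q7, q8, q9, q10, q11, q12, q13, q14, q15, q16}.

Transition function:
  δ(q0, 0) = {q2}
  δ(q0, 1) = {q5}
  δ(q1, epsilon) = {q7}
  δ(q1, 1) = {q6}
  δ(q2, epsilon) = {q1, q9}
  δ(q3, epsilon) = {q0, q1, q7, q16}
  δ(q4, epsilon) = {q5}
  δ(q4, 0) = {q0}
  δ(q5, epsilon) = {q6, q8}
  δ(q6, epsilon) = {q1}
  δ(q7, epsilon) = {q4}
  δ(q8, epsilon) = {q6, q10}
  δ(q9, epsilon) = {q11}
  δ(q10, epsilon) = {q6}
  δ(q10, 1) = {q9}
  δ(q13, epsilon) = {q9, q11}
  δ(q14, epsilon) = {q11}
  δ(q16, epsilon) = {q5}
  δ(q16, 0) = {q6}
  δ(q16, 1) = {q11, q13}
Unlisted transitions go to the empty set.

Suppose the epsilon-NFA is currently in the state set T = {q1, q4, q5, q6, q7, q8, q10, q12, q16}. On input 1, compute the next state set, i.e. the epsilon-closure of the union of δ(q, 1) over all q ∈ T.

q1 on 1 → {q6}.
q10 on 1 → {q9}.
q16 on 1 → {q11, q13}.
No 1-transition from q4, q5, q6, q7, q8, q12.
Union after reading 1: {q6, q9, q11, q13}.
Now take the epsilon-closure:
From q6 via epsilon: add q1.
From q1 via epsilon: add q7.
From q7 via epsilon: add q4.
From q4 via epsilon: add q5.
From q5 via epsilon: add q8.
From q8 via epsilon: add q10.
No new states can be added; the closed set is {q1, q4, q5, q6, q7, q8, q9, q10, q11, q13}.

{q1, q4, q5, q6, q7, q8, q9, q10, q11, q13}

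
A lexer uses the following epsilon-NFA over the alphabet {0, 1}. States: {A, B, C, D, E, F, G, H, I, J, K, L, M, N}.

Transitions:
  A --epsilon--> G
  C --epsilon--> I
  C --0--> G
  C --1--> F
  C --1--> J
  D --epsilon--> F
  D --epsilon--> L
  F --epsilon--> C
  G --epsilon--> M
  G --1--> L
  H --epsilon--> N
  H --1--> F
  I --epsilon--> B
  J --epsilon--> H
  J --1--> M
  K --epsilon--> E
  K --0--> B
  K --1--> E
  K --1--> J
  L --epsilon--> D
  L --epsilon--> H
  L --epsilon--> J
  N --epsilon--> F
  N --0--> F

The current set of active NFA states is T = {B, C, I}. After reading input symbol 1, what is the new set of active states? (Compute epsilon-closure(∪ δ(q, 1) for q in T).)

{B, C, F, H, I, J, N}

C on 1 → {F, J}.
No 1-transition from B, I.
Union after reading 1: {F, J}.
Now take the epsilon-closure:
From F via epsilon: add C.
From J via epsilon: add H.
From C via epsilon: add I.
From H via epsilon: add N.
From I via epsilon: add B.
No new states can be added; the closed set is {B, C, F, H, I, J, N}.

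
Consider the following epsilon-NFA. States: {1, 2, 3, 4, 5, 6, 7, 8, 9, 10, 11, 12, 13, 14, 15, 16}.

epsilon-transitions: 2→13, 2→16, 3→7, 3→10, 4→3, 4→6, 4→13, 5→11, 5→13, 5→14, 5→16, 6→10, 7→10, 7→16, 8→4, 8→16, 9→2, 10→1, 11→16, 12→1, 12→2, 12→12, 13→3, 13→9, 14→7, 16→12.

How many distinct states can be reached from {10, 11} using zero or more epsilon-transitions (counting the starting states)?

Start with {10, 11}.
From 10 via epsilon: add 1.
From 11 via epsilon: add 16.
From 16 via epsilon: add 12.
From 12 via epsilon: add 2.
From 2 via epsilon: add 13.
From 13 via epsilon: add 3, 9.
From 3 via epsilon: add 7.
epsilon-closure = {1, 2, 3, 7, 9, 10, 11, 12, 13, 16}, which has 10 states.

10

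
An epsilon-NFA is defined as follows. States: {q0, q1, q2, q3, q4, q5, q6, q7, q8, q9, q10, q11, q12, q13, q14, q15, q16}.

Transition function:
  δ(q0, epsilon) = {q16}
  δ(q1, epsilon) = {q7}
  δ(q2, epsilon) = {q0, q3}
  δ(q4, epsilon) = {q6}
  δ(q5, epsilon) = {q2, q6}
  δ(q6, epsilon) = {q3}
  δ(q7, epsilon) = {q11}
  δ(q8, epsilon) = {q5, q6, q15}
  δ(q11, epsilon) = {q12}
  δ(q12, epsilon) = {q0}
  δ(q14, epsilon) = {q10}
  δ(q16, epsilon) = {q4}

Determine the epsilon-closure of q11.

{q0, q3, q4, q6, q11, q12, q16}

Start with {q11}.
From q11 via epsilon: add q12.
From q12 via epsilon: add q0.
From q0 via epsilon: add q16.
From q16 via epsilon: add q4.
From q4 via epsilon: add q6.
From q6 via epsilon: add q3.
No new states can be added; the closed set is {q0, q3, q4, q6, q11, q12, q16}.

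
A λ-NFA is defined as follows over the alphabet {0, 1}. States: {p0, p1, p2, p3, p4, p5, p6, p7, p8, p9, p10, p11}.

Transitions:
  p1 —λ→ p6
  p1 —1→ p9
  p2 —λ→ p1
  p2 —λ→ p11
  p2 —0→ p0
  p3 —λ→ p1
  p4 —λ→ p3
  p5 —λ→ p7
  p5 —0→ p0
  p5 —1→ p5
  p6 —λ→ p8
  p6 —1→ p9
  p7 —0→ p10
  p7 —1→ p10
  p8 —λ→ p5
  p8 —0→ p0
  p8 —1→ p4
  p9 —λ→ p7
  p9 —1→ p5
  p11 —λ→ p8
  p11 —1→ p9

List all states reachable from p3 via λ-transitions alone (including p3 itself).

Start with {p3}.
From p3 via λ: add p1.
From p1 via λ: add p6.
From p6 via λ: add p8.
From p8 via λ: add p5.
From p5 via λ: add p7.
No new states can be added; the closed set is {p1, p3, p5, p6, p7, p8}.

{p1, p3, p5, p6, p7, p8}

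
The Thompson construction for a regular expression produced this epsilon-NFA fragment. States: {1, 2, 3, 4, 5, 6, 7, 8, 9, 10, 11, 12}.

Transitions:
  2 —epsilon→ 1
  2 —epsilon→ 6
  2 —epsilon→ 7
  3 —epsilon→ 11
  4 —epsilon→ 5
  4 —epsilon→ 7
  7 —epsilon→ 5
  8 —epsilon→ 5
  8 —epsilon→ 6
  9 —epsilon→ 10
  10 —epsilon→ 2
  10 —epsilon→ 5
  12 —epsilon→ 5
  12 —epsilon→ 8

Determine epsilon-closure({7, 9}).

Start with {7, 9}.
From 7 via epsilon: add 5.
From 9 via epsilon: add 10.
From 10 via epsilon: add 2.
From 2 via epsilon: add 1, 6.
No new states can be added; the closed set is {1, 2, 5, 6, 7, 9, 10}.

{1, 2, 5, 6, 7, 9, 10}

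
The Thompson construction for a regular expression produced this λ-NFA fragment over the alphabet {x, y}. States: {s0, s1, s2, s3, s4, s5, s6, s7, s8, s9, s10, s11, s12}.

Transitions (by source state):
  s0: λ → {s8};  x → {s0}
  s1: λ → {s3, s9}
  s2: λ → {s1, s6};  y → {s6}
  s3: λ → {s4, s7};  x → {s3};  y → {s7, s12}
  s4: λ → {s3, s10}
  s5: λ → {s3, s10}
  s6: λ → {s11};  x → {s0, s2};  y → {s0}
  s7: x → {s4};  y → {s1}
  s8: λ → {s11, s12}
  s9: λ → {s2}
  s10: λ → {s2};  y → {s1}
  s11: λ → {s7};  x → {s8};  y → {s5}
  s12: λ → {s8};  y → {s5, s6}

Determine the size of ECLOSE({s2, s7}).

Start with {s2, s7}.
From s2 via λ: add s1, s6.
From s1 via λ: add s3, s9.
From s6 via λ: add s11.
From s3 via λ: add s4.
From s4 via λ: add s10.
λ-closure = {s1, s2, s3, s4, s6, s7, s9, s10, s11}, which has 9 states.

9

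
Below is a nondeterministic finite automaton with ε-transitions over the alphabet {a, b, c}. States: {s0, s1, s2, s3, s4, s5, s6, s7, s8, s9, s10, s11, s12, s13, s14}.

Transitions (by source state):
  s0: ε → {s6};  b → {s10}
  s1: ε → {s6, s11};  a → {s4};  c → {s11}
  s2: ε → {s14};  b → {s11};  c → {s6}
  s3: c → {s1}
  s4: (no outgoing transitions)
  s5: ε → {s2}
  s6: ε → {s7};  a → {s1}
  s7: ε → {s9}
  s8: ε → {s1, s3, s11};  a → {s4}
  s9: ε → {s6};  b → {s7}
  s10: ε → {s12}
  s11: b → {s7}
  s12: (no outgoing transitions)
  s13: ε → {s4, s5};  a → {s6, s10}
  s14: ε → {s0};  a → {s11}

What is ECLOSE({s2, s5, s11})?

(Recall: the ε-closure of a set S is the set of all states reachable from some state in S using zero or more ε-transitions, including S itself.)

Start with {s2, s5, s11}.
From s2 via ε: add s14.
From s14 via ε: add s0.
From s0 via ε: add s6.
From s6 via ε: add s7.
From s7 via ε: add s9.
No new states can be added; the closed set is {s0, s2, s5, s6, s7, s9, s11, s14}.

{s0, s2, s5, s6, s7, s9, s11, s14}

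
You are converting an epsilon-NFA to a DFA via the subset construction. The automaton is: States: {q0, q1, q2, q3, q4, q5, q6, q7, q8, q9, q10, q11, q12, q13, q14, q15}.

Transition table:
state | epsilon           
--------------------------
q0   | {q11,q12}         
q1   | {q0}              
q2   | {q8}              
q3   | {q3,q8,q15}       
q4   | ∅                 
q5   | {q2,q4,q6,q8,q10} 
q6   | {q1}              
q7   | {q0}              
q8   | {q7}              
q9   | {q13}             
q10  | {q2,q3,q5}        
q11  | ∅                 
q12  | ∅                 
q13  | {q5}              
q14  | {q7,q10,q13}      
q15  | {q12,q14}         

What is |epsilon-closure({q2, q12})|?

Start with {q2, q12}.
From q2 via epsilon: add q8.
From q8 via epsilon: add q7.
From q7 via epsilon: add q0.
From q0 via epsilon: add q11.
epsilon-closure = {q0, q2, q7, q8, q11, q12}, which has 6 states.

6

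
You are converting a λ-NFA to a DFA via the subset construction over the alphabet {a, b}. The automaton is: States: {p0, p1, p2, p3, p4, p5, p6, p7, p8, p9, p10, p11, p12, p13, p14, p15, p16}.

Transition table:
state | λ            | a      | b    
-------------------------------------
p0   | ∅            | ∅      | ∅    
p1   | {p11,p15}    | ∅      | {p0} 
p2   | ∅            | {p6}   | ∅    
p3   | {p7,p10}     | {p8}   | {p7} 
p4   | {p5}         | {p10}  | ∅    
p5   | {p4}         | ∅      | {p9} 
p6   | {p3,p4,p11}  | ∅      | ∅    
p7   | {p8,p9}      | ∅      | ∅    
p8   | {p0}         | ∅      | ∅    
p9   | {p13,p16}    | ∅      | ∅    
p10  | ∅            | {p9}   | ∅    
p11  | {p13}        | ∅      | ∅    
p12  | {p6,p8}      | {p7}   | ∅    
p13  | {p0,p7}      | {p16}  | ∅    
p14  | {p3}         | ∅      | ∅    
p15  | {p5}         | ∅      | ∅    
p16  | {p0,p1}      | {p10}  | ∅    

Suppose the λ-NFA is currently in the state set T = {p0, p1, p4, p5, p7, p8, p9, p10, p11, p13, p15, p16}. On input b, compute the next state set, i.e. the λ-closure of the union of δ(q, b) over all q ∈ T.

{p0, p1, p4, p5, p7, p8, p9, p11, p13, p15, p16}

p1 on b → {p0}.
p5 on b → {p9}.
No b-transition from p0, p4, p7, p8, p9, p10, p11, p13, p15, p16.
Union after reading b: {p0, p9}.
Now take the λ-closure:
From p9 via λ: add p13, p16.
From p13 via λ: add p7.
From p16 via λ: add p1.
From p1 via λ: add p11, p15.
From p7 via λ: add p8.
From p15 via λ: add p5.
From p5 via λ: add p4.
No new states can be added; the closed set is {p0, p1, p4, p5, p7, p8, p9, p11, p13, p15, p16}.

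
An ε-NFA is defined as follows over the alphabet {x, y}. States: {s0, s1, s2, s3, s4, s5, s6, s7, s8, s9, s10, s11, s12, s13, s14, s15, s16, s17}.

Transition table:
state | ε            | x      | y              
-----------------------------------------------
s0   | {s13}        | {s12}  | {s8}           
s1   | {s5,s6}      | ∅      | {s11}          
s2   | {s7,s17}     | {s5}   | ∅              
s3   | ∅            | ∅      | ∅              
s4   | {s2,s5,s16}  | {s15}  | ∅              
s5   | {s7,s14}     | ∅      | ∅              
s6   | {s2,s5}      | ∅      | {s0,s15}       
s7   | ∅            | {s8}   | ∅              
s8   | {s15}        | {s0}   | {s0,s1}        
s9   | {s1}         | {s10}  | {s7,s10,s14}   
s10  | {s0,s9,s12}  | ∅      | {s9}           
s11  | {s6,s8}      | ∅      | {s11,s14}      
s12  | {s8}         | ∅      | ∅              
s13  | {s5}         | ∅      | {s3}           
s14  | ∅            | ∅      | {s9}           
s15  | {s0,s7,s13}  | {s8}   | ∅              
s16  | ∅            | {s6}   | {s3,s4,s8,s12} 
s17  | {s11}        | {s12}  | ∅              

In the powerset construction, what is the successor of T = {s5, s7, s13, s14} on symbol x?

s7 on x → {s8}.
No x-transition from s5, s13, s14.
Union after reading x: {s8}.
Now take the ε-closure:
From s8 via ε: add s15.
From s15 via ε: add s0, s7, s13.
From s13 via ε: add s5.
From s5 via ε: add s14.
No new states can be added; the closed set is {s0, s5, s7, s8, s13, s14, s15}.

{s0, s5, s7, s8, s13, s14, s15}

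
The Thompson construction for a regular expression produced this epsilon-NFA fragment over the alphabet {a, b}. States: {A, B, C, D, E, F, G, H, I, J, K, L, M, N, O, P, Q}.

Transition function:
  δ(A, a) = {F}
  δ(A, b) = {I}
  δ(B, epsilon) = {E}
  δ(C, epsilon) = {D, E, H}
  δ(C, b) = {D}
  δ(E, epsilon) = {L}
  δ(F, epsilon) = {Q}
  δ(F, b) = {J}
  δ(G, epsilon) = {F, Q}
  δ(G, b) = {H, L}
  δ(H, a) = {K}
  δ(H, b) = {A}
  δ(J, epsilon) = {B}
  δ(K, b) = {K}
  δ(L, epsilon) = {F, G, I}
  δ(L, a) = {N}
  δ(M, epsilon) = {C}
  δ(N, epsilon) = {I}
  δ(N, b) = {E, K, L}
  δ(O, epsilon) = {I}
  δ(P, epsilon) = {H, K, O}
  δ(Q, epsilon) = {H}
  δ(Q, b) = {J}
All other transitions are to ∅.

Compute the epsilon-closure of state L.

{F, G, H, I, L, Q}

Start with {L}.
From L via epsilon: add F, G, I.
From F via epsilon: add Q.
From Q via epsilon: add H.
No new states can be added; the closed set is {F, G, H, I, L, Q}.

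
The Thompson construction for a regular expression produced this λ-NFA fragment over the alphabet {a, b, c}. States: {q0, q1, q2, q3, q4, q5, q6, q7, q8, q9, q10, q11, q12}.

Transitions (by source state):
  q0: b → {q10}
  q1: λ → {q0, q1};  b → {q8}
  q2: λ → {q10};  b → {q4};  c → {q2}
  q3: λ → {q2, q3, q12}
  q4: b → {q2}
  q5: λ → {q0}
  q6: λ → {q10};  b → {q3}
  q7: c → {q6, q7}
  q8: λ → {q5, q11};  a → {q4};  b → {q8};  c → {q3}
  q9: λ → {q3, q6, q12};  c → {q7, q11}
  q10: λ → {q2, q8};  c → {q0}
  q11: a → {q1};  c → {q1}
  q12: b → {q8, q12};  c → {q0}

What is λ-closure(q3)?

{q0, q2, q3, q5, q8, q10, q11, q12}

Start with {q3}.
From q3 via λ: add q2, q12.
From q2 via λ: add q10.
From q10 via λ: add q8.
From q8 via λ: add q5, q11.
From q5 via λ: add q0.
No new states can be added; the closed set is {q0, q2, q3, q5, q8, q10, q11, q12}.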